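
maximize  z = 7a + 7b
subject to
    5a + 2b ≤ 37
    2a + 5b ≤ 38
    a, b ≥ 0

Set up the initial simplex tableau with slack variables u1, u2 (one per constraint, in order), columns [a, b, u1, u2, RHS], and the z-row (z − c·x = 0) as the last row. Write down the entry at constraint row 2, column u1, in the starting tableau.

Slack u1 belongs to constraint 1; its column is the unit vector e_1, so the entry in row 2 is 0.

0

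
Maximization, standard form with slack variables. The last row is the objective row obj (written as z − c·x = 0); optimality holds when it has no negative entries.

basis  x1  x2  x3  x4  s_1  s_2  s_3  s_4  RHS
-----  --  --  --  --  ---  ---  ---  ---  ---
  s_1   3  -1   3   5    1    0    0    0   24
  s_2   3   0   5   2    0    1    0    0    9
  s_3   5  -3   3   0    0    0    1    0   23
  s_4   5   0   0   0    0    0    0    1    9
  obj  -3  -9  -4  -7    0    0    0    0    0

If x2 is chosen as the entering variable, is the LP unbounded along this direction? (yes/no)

yes

Every constraint-row entry in column x2 is ≤ 0, so increasing x2 is unbounded.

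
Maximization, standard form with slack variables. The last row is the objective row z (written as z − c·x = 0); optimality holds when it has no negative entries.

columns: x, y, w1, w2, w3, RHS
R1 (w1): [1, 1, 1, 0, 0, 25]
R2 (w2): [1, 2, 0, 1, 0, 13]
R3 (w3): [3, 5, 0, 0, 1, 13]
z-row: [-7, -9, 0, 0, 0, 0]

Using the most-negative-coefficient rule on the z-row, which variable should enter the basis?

Negative z-row entries: x: -7, y: -9.
The most negative is -9 in column y, so y enters.

y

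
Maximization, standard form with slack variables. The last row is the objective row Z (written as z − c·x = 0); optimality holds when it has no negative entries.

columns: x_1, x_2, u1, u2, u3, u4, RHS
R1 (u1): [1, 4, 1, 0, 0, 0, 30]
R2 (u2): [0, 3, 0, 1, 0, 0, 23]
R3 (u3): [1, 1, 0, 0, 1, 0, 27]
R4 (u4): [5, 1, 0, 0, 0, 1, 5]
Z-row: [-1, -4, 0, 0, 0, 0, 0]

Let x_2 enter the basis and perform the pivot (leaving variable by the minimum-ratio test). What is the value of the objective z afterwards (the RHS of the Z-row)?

20

Ratio test on column x_2 — row 1: 30/4 = 15/2; row 2: 23/3 = 23/3; row 3: 27/1 = 27; row 4: 5/1 = 5. Minimum is 5 at row 4 (u4 leaves); pivot element 1.
Pivot on row 4; the Z-row RHS becomes 0 − (-4)·5 = 20.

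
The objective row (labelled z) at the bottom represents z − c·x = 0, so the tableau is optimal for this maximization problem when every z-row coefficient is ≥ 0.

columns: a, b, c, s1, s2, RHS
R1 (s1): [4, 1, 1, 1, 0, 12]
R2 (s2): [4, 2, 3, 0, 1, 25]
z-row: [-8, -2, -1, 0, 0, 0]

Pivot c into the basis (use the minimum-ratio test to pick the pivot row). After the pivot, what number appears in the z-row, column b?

Ratio test on column c — row 1: 12/1 = 12; row 2: 25/3 = 25/3. Minimum is 25/3 at row 2 (s2 leaves); pivot element 3.
Divide row 2 by 3; eliminate column c from the other rows.
z-row update in column b: -2 − (-1)·(2/3) = -4/3.

-4/3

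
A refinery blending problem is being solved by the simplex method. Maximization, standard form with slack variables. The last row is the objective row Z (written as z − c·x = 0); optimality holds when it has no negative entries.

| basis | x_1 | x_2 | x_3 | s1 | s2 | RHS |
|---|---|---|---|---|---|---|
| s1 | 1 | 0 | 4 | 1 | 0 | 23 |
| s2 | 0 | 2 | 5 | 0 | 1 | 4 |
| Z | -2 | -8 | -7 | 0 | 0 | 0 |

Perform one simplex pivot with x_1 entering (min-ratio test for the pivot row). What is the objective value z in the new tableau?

Ratio test on column x_1 — row 1: 23/1 = 23; row 2: entry 0 ≤ 0. Minimum is 23 at row 1 (s1 leaves); pivot element 1.
Pivot on row 1; the Z-row RHS becomes 0 − (-2)·23 = 46.

46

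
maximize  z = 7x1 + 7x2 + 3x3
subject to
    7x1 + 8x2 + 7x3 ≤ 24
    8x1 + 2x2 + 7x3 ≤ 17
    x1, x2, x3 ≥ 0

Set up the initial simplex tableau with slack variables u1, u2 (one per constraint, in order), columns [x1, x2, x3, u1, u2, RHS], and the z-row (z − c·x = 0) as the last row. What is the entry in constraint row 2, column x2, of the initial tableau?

2

Constraint 2 has coefficient 2 on x2.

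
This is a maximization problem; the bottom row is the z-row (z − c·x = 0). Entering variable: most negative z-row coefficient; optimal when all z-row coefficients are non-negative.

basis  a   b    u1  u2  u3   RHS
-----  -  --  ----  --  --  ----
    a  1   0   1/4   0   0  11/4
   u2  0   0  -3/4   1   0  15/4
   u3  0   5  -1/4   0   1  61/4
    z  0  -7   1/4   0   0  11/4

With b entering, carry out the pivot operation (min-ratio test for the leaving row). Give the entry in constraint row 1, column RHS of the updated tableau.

11/4

Ratio test on column b — row 1: entry 0 ≤ 0; row 2: entry 0 ≤ 0; row 3: (61/4)/5 = 61/20. Minimum is 61/20 at row 3 (u3 leaves); pivot element 5.
Divide row 3 by 5; eliminate column b from the other rows.
Row 1 update in column RHS: 11/4 − 0·(61/20) = 11/4.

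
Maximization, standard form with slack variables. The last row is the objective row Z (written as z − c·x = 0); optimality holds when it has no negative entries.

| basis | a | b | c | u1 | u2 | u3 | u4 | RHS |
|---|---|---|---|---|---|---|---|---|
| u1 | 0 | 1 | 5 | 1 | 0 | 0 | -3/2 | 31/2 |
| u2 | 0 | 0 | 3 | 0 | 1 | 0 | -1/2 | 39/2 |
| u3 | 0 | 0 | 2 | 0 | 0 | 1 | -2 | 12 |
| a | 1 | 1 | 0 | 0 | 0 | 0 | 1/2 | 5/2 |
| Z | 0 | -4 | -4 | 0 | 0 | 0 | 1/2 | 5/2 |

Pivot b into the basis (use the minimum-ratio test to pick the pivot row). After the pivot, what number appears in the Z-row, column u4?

Ratio test on column b — row 1: (31/2)/1 = 31/2; row 2: entry 0 ≤ 0; row 3: entry 0 ≤ 0; row 4: (5/2)/1 = 5/2. Minimum is 5/2 at row 4 (a leaves); pivot element 1.
Divide row 4 by 1; eliminate column b from the other rows.
Z-row update in column u4: 1/2 − (-4)·(1/2) = 5/2.

5/2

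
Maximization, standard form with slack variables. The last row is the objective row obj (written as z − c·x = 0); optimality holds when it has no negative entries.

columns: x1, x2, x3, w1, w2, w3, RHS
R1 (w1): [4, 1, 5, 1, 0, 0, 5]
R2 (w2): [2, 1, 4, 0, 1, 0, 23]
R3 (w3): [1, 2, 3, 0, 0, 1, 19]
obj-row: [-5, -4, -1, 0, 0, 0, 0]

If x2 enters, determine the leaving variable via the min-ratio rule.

w1

Column x2 entries and ratios — w1: 5/1 = 5; w2: 23/1 = 23; w3: 19/2 = 19/2.
Smallest ratio is 5 in the row of w1, so w1 leaves.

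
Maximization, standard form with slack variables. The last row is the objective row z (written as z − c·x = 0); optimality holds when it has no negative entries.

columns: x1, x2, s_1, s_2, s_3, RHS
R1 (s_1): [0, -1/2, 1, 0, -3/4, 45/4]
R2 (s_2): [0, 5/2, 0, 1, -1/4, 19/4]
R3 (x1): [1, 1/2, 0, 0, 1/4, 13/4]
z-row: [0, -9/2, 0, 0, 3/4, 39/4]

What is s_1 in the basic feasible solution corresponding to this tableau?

45/4

s_1 is basic (row 1); its value is the RHS of that row, 45/4.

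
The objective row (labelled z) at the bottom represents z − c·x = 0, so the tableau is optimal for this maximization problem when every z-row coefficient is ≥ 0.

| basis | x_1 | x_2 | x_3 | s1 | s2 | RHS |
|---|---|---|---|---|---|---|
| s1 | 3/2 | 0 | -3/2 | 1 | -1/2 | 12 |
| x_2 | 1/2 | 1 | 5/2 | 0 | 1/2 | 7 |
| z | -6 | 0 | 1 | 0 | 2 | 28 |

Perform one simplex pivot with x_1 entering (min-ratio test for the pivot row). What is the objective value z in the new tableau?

76

Ratio test on column x_1 — row 1: 12/(3/2) = 8; row 2: 7/(1/2) = 14. Minimum is 8 at row 1 (s1 leaves); pivot element 3/2.
Pivot on row 1; the z-row RHS becomes 28 − (-6)·8 = 76.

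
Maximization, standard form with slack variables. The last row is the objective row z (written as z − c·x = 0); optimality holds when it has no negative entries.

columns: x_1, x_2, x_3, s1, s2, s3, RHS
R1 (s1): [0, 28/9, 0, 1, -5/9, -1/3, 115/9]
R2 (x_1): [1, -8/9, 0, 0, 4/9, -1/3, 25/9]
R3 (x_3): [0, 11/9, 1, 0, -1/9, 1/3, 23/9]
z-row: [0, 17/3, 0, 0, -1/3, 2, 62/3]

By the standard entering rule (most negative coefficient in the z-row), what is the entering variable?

Negative z-row entries: s2: -1/3.
The most negative is -1/3 in column s2, so s2 enters.

s2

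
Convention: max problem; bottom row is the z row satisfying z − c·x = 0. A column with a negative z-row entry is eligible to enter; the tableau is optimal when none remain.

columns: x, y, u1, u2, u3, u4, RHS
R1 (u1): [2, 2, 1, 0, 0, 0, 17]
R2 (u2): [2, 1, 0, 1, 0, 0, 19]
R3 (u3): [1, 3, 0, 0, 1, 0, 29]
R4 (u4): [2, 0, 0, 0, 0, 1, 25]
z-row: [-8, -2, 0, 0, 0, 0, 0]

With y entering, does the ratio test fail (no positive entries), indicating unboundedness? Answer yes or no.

no

Column y has positive entries in row(s) 1, 2, 3, so the ratio test bounds it — not unbounded.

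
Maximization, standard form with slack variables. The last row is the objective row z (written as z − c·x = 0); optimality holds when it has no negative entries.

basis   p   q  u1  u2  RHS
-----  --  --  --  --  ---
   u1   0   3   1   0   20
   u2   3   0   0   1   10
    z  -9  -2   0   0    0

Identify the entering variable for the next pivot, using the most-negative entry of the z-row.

p

Negative z-row entries: p: -9, q: -2.
The most negative is -9 in column p, so p enters.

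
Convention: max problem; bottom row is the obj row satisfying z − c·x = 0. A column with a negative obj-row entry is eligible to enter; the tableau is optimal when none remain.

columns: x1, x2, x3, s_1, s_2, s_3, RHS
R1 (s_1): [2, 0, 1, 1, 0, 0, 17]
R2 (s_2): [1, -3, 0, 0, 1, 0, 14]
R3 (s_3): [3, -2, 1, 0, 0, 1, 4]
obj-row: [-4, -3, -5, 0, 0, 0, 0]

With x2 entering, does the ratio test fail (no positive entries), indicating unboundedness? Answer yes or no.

Every constraint-row entry in column x2 is ≤ 0, so increasing x2 is unbounded.

yes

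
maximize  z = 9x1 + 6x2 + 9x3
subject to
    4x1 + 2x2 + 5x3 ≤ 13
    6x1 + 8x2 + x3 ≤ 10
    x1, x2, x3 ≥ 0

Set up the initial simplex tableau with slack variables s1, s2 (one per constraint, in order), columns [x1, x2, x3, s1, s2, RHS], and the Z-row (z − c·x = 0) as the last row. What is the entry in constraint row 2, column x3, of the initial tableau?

Constraint 2 has coefficient 1 on x3.

1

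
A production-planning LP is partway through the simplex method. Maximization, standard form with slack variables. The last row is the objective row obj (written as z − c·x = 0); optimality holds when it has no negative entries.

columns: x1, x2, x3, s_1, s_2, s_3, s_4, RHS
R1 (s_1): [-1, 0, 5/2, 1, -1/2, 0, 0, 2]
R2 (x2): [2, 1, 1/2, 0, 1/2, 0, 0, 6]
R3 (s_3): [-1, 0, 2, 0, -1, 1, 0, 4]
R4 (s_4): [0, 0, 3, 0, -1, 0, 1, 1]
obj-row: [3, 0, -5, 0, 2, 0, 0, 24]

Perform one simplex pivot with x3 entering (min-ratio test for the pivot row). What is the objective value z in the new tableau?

Ratio test on column x3 — row 1: 2/(5/2) = 4/5; row 2: 6/(1/2) = 12; row 3: 4/2 = 2; row 4: 1/3 = 1/3. Minimum is 1/3 at row 4 (s_4 leaves); pivot element 3.
Pivot on row 4; the obj-row RHS becomes 24 − (-5)·(1/3) = 77/3.

77/3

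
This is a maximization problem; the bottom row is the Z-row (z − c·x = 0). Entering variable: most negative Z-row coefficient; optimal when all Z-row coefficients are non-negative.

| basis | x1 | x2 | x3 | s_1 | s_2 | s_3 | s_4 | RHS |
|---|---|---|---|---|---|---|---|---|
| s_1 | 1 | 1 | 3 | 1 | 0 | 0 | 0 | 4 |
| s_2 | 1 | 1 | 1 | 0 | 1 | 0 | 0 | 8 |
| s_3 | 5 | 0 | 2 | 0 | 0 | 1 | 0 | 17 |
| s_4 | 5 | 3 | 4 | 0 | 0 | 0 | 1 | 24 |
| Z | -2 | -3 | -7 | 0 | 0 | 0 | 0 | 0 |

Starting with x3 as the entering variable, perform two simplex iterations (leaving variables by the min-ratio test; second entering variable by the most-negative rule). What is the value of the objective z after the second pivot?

Ratio test on column x3 — row 1: 4/3 = 4/3; row 2: 8/1 = 8; row 3: 17/2 = 17/2; row 4: 24/4 = 6. Minimum is 4/3 at row 1 (s_1 leaves); pivot element 3.
Pivot on row 1; the Z-row RHS becomes 0 − (-7)·(4/3) = 28/3.
Next entering variable (most negative Z-row entry -2/3): x2.
Ratio test on column x2 — row 1: (4/3)/(1/3) = 4; row 2: (20/3)/(2/3) = 10; row 3: entry -2/3 ≤ 0; row 4: (56/3)/(5/3) = 56/5. Minimum is 4 at row 1 (x3 leaves); pivot element 1/3.
After the second pivot the Z-row RHS is 28/3 − (-2/3)·4 = 12.

12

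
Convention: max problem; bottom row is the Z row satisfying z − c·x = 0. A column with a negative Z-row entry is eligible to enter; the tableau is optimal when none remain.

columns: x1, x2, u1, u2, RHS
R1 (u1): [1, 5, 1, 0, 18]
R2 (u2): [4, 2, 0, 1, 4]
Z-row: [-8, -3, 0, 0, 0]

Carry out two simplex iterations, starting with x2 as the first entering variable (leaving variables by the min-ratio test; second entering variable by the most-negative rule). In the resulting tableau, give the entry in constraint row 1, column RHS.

17

Ratio test on column x2 — row 1: 18/5 = 18/5; row 2: 4/2 = 2. Minimum is 2 at row 2 (u2 leaves); pivot element 2.
Divide row 2 by 2; eliminate column x2 from the other rows.
Second iteration: most negative Z-row entry is -2 in column x1, so x1 enters.
Ratio test on column x1 — row 1: entry -9 ≤ 0; row 2: 2/2 = 1. Minimum is 1 at row 2 (x2 leaves); pivot element 2.
Divide row 2 by 2; eliminate column x1 from the other rows.
After both pivots, the entry at constraint row 1, column RHS is 17.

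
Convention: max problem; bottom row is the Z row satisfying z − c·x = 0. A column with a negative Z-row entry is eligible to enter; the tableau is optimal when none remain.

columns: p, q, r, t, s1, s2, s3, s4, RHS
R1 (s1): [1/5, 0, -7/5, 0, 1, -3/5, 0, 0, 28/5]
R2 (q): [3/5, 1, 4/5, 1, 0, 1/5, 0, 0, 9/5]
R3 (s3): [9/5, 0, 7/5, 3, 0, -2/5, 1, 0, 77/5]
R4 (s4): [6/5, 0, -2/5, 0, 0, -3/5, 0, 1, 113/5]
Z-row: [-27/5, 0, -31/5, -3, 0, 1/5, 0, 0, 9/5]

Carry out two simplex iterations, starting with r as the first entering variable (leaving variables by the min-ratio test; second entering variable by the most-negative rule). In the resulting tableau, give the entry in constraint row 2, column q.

5/3

Ratio test on column r — row 1: entry -7/5 ≤ 0; row 2: (9/5)/(4/5) = 9/4; row 3: (77/5)/(7/5) = 11; row 4: entry -2/5 ≤ 0. Minimum is 9/4 at row 2 (q leaves); pivot element 4/5.
Divide row 2 by 4/5; eliminate column r from the other rows.
Second iteration: most negative Z-row entry is -3/4 in column p, so p enters.
Ratio test on column p — row 1: (35/4)/(5/4) = 7; row 2: (9/4)/(3/4) = 3; row 3: (49/4)/(3/4) = 49/3; row 4: (47/2)/(3/2) = 47/3. Minimum is 3 at row 2 (r leaves); pivot element 3/4.
Divide row 2 by 3/4; eliminate column p from the other rows.
After both pivots, the entry at constraint row 2, column q is 5/3.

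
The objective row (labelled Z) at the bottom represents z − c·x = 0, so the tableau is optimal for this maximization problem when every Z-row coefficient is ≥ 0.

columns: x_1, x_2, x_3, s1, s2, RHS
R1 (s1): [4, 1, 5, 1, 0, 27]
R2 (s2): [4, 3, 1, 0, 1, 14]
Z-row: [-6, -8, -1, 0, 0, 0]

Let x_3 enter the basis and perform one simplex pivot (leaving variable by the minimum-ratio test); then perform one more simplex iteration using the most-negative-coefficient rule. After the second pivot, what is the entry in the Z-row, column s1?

Ratio test on column x_3 — row 1: 27/5 = 27/5; row 2: 14/1 = 14. Minimum is 27/5 at row 1 (s1 leaves); pivot element 5.
Divide row 1 by 5; eliminate column x_3 from the other rows.
Second iteration: most negative Z-row entry is -39/5 in column x_2, so x_2 enters.
Ratio test on column x_2 — row 1: (27/5)/(1/5) = 27; row 2: (43/5)/(14/5) = 43/14. Minimum is 43/14 at row 2 (s2 leaves); pivot element 14/5.
Divide row 2 by 14/5; eliminate column x_2 from the other rows.
After both pivots, the entry at the Z-row, column s1 is -5/14.

-5/14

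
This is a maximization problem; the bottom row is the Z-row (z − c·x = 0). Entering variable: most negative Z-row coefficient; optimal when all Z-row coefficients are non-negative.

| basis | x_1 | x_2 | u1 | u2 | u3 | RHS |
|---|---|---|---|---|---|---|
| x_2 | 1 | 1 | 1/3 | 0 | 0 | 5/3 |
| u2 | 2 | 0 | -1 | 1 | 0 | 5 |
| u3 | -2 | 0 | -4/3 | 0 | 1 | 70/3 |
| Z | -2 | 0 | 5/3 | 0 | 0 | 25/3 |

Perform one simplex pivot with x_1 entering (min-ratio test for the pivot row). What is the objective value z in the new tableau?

35/3

Ratio test on column x_1 — row 1: (5/3)/1 = 5/3; row 2: 5/2 = 5/2; row 3: entry -2 ≤ 0. Minimum is 5/3 at row 1 (x_2 leaves); pivot element 1.
Pivot on row 1; the Z-row RHS becomes 25/3 − (-2)·(5/3) = 35/3.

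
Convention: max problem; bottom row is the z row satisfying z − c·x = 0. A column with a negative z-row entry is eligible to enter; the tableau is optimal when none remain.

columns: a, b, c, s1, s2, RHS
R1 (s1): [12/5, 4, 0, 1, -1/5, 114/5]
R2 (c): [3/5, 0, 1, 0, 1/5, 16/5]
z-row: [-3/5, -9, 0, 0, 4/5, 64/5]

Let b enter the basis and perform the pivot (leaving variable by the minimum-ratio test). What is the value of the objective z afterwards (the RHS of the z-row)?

641/10

Ratio test on column b — row 1: (114/5)/4 = 57/10; row 2: entry 0 ≤ 0. Minimum is 57/10 at row 1 (s1 leaves); pivot element 4.
Pivot on row 1; the z-row RHS becomes 64/5 − (-9)·(57/10) = 641/10.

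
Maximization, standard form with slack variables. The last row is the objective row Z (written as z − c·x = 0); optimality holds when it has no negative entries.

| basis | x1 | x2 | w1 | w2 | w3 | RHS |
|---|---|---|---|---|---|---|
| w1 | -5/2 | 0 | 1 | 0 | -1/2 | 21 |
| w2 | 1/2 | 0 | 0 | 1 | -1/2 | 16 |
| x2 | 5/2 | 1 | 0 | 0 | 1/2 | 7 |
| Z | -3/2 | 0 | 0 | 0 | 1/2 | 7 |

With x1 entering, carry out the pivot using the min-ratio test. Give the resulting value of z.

56/5

Ratio test on column x1 — row 1: entry -5/2 ≤ 0; row 2: 16/(1/2) = 32; row 3: 7/(5/2) = 14/5. Minimum is 14/5 at row 3 (x2 leaves); pivot element 5/2.
Pivot on row 3; the Z-row RHS becomes 7 − (-3/2)·(14/5) = 56/5.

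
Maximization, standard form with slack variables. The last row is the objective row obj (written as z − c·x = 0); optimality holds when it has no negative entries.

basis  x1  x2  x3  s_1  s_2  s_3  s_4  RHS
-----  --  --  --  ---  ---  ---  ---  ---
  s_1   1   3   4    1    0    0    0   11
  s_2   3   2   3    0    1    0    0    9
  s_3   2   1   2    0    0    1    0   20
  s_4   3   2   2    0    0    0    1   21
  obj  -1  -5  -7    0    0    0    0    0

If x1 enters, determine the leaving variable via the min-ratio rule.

s_2

Column x1 entries and ratios — s_1: 11/1 = 11; s_2: 9/3 = 3; s_3: 20/2 = 10; s_4: 21/3 = 7.
Smallest ratio is 3 in the row of s_2, so s_2 leaves.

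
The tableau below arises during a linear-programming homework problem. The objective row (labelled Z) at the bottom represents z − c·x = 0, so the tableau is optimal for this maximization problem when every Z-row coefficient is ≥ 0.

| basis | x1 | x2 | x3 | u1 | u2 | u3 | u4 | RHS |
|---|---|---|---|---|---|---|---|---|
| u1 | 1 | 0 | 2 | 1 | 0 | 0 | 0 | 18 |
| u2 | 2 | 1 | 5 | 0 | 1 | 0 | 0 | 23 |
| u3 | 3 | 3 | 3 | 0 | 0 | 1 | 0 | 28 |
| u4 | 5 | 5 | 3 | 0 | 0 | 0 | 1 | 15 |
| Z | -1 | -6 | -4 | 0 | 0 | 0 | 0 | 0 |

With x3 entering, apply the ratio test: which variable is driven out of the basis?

u2

Column x3 entries and ratios — u1: 18/2 = 9; u2: 23/5 = 23/5; u3: 28/3 = 28/3; u4: 15/3 = 5.
Smallest ratio is 23/5 in the row of u2, so u2 leaves.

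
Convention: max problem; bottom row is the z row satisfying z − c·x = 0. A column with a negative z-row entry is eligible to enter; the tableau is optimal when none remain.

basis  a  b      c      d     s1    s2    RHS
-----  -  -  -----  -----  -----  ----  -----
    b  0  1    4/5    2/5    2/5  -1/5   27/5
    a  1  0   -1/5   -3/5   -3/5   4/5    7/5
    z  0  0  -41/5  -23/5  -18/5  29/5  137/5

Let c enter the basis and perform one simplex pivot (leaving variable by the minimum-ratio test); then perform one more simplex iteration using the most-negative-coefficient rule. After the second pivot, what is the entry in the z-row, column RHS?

Ratio test on column c — row 1: (27/5)/(4/5) = 27/4; row 2: entry -1/5 ≤ 0. Minimum is 27/4 at row 1 (b leaves); pivot element 4/5.
Divide row 1 by 4/5; eliminate column c from the other rows.
Second iteration: most negative z-row entry is -1/2 in column d, so d enters.
Ratio test on column d — row 1: (27/4)/(1/2) = 27/2; row 2: entry -1/2 ≤ 0. Minimum is 27/2 at row 1 (c leaves); pivot element 1/2.
Divide row 1 by 1/2; eliminate column d from the other rows.
After both pivots, the entry at the z-row, column RHS is 179/2.

179/2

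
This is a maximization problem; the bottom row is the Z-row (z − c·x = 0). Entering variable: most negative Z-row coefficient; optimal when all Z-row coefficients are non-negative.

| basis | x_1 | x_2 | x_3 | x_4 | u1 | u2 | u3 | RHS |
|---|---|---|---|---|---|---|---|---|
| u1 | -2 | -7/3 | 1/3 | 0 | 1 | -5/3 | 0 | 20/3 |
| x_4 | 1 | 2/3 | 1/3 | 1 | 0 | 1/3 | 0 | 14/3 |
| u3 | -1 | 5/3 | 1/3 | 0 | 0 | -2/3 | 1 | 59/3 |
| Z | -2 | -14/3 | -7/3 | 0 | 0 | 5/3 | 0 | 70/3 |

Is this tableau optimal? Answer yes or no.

The Z-row has a negative entry -14/3 in column x_2, so it is not optimal.

no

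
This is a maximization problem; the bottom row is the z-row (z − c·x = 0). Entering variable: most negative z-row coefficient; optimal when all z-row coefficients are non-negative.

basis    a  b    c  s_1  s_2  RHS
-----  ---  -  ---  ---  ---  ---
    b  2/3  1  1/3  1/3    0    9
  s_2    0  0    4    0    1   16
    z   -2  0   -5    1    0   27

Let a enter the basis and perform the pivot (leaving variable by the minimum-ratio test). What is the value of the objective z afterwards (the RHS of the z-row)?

54

Ratio test on column a — row 1: 9/(2/3) = 27/2; row 2: entry 0 ≤ 0. Minimum is 27/2 at row 1 (b leaves); pivot element 2/3.
Pivot on row 1; the z-row RHS becomes 27 − (-2)·(27/2) = 54.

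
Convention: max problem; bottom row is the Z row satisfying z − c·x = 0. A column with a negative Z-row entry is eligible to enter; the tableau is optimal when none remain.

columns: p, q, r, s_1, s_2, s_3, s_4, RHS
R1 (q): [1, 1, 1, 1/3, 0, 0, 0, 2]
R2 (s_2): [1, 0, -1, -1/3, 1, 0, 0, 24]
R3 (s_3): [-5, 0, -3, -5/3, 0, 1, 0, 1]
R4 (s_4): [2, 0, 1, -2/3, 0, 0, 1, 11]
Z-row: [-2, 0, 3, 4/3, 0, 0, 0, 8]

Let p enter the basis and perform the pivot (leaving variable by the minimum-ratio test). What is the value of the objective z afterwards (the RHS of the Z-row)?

12

Ratio test on column p — row 1: 2/1 = 2; row 2: 24/1 = 24; row 3: entry -5 ≤ 0; row 4: 11/2 = 11/2. Minimum is 2 at row 1 (q leaves); pivot element 1.
Pivot on row 1; the Z-row RHS becomes 8 − (-2)·2 = 12.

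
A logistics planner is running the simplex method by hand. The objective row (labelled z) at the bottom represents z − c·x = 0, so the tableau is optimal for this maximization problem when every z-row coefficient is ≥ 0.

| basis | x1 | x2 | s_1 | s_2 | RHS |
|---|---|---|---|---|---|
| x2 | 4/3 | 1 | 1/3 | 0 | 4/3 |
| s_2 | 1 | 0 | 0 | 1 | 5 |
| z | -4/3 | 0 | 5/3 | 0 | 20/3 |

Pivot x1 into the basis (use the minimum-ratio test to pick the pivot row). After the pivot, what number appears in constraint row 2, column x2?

Ratio test on column x1 — row 1: (4/3)/(4/3) = 1; row 2: 5/1 = 5. Minimum is 1 at row 1 (x2 leaves); pivot element 4/3.
Divide row 1 by 4/3; eliminate column x1 from the other rows.
Row 2 update in column x2: 0 − 1·(3/4) = -3/4.

-3/4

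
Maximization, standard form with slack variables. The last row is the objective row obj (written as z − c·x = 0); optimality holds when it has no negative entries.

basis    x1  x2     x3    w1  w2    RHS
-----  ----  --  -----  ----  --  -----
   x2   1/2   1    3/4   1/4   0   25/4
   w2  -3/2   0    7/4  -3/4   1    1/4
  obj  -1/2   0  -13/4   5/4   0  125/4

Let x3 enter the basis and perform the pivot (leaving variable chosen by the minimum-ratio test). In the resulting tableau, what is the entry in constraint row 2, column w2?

4/7

Ratio test on column x3 — row 1: (25/4)/(3/4) = 25/3; row 2: (1/4)/(7/4) = 1/7. Minimum is 1/7 at row 2 (w2 leaves); pivot element 7/4.
Divide row 2 by 7/4; eliminate column x3 from the other rows.
In the new row 2, the w2 entry is the old entry divided by the pivot: 1/(7/4) = 4/7.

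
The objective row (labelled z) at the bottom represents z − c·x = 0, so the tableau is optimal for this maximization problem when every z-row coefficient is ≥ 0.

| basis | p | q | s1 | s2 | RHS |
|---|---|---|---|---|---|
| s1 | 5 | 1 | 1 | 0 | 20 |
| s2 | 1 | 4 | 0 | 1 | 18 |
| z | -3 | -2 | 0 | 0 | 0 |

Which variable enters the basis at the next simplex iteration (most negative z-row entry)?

p

Negative z-row entries: p: -3, q: -2.
The most negative is -3 in column p, so p enters.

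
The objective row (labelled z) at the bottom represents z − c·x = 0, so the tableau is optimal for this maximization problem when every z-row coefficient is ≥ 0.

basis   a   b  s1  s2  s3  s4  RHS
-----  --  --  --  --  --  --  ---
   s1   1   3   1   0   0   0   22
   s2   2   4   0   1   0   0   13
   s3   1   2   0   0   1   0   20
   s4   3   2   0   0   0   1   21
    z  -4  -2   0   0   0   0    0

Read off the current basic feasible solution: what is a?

0

a is not in the basis, so in the current basic feasible solution a = 0.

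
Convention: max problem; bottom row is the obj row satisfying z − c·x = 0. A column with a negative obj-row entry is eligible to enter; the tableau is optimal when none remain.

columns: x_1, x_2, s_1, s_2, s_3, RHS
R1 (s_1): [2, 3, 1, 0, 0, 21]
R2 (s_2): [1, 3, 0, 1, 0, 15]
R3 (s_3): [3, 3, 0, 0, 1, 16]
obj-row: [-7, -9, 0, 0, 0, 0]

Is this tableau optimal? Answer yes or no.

no

The obj-row has a negative entry -9 in column x_2, so it is not optimal.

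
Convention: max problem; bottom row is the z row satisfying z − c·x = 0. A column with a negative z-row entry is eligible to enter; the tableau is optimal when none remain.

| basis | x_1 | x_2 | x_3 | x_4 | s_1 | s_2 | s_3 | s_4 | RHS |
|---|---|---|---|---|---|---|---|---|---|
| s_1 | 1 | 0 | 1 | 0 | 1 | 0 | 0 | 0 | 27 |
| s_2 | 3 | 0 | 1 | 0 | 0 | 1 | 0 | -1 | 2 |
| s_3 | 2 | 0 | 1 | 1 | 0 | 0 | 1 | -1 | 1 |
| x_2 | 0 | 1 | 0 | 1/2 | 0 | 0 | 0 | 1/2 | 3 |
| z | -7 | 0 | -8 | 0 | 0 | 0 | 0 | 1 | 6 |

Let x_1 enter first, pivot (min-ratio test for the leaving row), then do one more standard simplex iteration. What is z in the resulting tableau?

Ratio test on column x_1 — row 1: 27/1 = 27; row 2: 2/3 = 2/3; row 3: 1/2 = 1/2; row 4: entry 0 ≤ 0. Minimum is 1/2 at row 3 (s_3 leaves); pivot element 2.
Pivot on row 3; the z-row RHS becomes 6 − (-7)·(1/2) = 19/2.
Next entering variable (most negative z-row entry -9/2): x_3.
Ratio test on column x_3 — row 1: (53/2)/(1/2) = 53; row 2: entry -1/2 ≤ 0; row 3: (1/2)/(1/2) = 1; row 4: entry 0 ≤ 0. Minimum is 1 at row 3 (x_1 leaves); pivot element 1/2.
After the second pivot the z-row RHS is 19/2 − (-9/2)·1 = 14.

14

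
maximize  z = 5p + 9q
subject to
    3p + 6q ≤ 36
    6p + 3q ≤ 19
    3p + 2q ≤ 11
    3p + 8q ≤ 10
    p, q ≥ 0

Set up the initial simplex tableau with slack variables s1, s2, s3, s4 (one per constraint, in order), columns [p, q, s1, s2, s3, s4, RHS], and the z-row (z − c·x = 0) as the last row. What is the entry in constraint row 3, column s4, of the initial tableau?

0

Slack s4 belongs to constraint 4; its column is the unit vector e_4, so the entry in row 3 is 0.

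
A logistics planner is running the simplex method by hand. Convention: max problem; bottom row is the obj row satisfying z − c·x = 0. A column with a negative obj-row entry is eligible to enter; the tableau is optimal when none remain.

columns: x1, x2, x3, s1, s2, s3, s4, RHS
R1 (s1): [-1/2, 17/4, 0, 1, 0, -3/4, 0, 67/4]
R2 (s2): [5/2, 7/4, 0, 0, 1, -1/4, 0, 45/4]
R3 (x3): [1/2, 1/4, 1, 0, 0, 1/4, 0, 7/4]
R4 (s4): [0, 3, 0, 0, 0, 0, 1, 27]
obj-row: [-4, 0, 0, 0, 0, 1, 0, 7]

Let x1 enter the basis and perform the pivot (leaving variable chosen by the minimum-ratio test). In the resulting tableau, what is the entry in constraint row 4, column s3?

Ratio test on column x1 — row 1: entry -1/2 ≤ 0; row 2: (45/4)/(5/2) = 9/2; row 3: (7/4)/(1/2) = 7/2; row 4: entry 0 ≤ 0. Minimum is 7/2 at row 3 (x3 leaves); pivot element 1/2.
Divide row 3 by 1/2; eliminate column x1 from the other rows.
Row 4 update in column s3: 0 − 0·(1/2) = 0.

0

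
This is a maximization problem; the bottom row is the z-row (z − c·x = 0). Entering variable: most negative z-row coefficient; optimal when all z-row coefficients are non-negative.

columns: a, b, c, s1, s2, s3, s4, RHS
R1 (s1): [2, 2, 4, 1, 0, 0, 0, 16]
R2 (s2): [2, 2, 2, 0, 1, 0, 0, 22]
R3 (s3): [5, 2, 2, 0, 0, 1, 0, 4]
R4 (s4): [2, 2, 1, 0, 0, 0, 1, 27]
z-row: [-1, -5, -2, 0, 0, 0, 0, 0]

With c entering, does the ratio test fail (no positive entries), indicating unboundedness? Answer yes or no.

Column c has positive entries in row(s) 1, 2, 3, 4, so the ratio test bounds it — not unbounded.

no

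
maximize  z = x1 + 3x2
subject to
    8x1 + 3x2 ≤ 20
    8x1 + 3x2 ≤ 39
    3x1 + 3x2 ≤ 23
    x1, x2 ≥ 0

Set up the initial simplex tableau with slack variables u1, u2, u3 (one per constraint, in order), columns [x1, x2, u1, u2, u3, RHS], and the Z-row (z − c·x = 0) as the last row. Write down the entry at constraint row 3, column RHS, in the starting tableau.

23

The RHS of constraint 3 is b_3 = 23.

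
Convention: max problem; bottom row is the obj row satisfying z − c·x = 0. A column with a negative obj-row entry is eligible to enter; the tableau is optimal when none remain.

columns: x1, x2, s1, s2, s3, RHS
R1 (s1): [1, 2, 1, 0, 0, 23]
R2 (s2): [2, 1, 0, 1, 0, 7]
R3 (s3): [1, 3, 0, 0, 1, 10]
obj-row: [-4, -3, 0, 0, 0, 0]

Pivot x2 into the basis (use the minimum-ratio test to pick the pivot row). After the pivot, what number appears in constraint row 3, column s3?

1/3

Ratio test on column x2 — row 1: 23/2 = 23/2; row 2: 7/1 = 7; row 3: 10/3 = 10/3. Minimum is 10/3 at row 3 (s3 leaves); pivot element 3.
Divide row 3 by 3; eliminate column x2 from the other rows.
In the new row 3, the s3 entry is the old entry divided by the pivot: 1/3 = 1/3.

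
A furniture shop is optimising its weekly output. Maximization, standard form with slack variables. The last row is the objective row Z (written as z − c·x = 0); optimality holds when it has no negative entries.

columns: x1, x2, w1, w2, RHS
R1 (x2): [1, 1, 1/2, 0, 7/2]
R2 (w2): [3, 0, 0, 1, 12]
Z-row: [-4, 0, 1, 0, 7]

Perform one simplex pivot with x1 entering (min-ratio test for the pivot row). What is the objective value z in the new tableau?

21

Ratio test on column x1 — row 1: (7/2)/1 = 7/2; row 2: 12/3 = 4. Minimum is 7/2 at row 1 (x2 leaves); pivot element 1.
Pivot on row 1; the Z-row RHS becomes 7 − (-4)·(7/2) = 21.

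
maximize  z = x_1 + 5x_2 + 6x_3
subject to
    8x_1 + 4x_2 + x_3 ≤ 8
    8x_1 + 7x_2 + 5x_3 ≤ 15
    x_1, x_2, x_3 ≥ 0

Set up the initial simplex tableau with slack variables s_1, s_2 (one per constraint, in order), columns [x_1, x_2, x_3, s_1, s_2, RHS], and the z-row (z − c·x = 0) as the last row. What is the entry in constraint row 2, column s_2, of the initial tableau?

Slack s_2 belongs to constraint 2; its column is the unit vector e_2, so the entry in row 2 is 1.

1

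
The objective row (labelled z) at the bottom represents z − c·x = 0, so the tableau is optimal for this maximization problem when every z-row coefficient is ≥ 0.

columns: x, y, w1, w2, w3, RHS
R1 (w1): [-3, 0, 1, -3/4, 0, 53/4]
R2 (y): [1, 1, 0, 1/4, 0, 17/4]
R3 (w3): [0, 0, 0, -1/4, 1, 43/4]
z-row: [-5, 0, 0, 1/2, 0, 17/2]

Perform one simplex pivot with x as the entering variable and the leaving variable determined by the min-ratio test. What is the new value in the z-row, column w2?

Ratio test on column x — row 1: entry -3 ≤ 0; row 2: (17/4)/1 = 17/4; row 3: entry 0 ≤ 0. Minimum is 17/4 at row 2 (y leaves); pivot element 1.
Divide row 2 by 1; eliminate column x from the other rows.
z-row update in column w2: 1/2 − (-5)·(1/4) = 7/4.

7/4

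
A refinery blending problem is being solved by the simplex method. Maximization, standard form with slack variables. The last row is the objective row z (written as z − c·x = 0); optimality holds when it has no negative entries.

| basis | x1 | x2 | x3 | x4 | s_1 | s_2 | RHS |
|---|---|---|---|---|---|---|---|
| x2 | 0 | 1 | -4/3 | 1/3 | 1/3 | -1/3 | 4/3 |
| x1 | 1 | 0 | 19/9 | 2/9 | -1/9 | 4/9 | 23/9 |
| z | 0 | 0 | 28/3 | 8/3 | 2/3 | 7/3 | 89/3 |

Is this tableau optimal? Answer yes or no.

yes

Every z-row coefficient is ≥ 0, so the tableau is optimal.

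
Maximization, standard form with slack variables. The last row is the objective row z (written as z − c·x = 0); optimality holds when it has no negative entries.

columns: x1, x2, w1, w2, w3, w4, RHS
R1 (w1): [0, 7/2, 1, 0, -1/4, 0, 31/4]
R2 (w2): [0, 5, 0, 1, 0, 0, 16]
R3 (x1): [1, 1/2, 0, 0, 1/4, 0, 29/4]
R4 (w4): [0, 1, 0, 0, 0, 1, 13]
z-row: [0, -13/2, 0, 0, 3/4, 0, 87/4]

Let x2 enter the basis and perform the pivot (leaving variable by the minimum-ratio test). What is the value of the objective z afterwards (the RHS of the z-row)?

Ratio test on column x2 — row 1: (31/4)/(7/2) = 31/14; row 2: 16/5 = 16/5; row 3: (29/4)/(1/2) = 29/2; row 4: 13/1 = 13. Minimum is 31/14 at row 1 (w1 leaves); pivot element 7/2.
Pivot on row 1; the z-row RHS becomes 87/4 − (-13/2)·(31/14) = 253/7.

253/7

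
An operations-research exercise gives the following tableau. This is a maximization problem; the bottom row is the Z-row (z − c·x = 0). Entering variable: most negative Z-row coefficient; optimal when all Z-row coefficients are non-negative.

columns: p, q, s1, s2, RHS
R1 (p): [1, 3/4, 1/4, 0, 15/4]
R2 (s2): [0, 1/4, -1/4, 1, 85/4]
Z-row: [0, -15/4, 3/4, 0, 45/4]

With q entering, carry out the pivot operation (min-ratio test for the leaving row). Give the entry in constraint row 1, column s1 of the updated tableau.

1/3

Ratio test on column q — row 1: (15/4)/(3/4) = 5; row 2: (85/4)/(1/4) = 85. Minimum is 5 at row 1 (p leaves); pivot element 3/4.
Divide row 1 by 3/4; eliminate column q from the other rows.
In the new row 1, the s1 entry is the old entry divided by the pivot: (1/4)/(3/4) = 1/3.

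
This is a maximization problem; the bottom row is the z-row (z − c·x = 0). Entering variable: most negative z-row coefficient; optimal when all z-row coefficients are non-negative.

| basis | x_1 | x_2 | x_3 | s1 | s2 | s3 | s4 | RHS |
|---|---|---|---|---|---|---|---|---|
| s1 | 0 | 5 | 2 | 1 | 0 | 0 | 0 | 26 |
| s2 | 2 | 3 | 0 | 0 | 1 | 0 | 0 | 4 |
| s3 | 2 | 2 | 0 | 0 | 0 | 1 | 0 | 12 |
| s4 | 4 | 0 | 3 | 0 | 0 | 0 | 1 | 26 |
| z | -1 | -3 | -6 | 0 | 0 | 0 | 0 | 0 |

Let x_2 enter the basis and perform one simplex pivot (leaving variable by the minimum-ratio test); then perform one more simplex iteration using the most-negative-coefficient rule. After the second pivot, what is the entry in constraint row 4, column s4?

Ratio test on column x_2 — row 1: 26/5 = 26/5; row 2: 4/3 = 4/3; row 3: 12/2 = 6; row 4: entry 0 ≤ 0. Minimum is 4/3 at row 2 (s2 leaves); pivot element 3.
Divide row 2 by 3; eliminate column x_2 from the other rows.
Second iteration: most negative z-row entry is -6 in column x_3, so x_3 enters.
Ratio test on column x_3 — row 1: (58/3)/2 = 29/3; row 2: entry 0 ≤ 0; row 3: entry 0 ≤ 0; row 4: 26/3 = 26/3. Minimum is 26/3 at row 4 (s4 leaves); pivot element 3.
Divide row 4 by 3; eliminate column x_3 from the other rows.
After both pivots, the entry at constraint row 4, column s4 is 1/3.

1/3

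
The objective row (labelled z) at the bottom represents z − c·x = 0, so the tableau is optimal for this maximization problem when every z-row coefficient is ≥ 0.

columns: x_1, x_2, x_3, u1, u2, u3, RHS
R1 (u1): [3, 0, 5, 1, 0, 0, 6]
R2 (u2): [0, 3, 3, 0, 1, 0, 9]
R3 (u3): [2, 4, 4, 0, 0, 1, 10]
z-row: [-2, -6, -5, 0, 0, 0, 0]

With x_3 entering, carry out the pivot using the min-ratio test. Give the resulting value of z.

Ratio test on column x_3 — row 1: 6/5 = 6/5; row 2: 9/3 = 3; row 3: 10/4 = 5/2. Minimum is 6/5 at row 1 (u1 leaves); pivot element 5.
Pivot on row 1; the z-row RHS becomes 0 − (-5)·(6/5) = 6.

6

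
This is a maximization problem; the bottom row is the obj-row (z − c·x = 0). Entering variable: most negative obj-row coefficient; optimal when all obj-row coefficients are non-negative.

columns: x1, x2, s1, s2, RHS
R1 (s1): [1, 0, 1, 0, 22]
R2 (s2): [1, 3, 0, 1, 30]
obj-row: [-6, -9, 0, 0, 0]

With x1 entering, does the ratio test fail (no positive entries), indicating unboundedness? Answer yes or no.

no

Column x1 has positive entries in row(s) 1, 2, so the ratio test bounds it — not unbounded.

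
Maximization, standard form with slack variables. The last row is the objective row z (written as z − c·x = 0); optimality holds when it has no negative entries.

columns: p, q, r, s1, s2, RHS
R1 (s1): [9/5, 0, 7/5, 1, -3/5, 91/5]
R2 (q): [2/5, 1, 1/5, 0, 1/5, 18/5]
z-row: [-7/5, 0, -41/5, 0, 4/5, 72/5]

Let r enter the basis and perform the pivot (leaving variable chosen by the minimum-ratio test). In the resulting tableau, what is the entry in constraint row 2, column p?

Ratio test on column r — row 1: (91/5)/(7/5) = 13; row 2: (18/5)/(1/5) = 18. Minimum is 13 at row 1 (s1 leaves); pivot element 7/5.
Divide row 1 by 7/5; eliminate column r from the other rows.
Row 2 update in column p: 2/5 − (1/5)·(9/7) = 1/7.

1/7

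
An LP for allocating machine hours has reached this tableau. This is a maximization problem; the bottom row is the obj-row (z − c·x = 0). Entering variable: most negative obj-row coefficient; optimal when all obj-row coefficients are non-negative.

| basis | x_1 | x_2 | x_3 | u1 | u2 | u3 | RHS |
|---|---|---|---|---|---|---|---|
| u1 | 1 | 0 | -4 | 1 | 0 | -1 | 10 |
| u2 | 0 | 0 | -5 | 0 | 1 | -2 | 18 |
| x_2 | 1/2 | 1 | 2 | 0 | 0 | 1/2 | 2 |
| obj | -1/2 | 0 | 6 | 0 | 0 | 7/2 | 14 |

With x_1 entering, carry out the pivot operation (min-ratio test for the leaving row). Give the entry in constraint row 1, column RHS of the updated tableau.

6

Ratio test on column x_1 — row 1: 10/1 = 10; row 2: entry 0 ≤ 0; row 3: 2/(1/2) = 4. Minimum is 4 at row 3 (x_2 leaves); pivot element 1/2.
Divide row 3 by 1/2; eliminate column x_1 from the other rows.
Row 1 update in column RHS: 10 − 1·4 = 6.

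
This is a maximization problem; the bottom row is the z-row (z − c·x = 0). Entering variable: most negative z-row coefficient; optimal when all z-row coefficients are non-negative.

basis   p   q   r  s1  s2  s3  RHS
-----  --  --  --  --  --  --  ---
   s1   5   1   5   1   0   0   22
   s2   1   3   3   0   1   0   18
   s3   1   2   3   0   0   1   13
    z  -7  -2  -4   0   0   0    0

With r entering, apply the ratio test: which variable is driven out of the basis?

Column r entries and ratios — s1: 22/5 = 22/5; s2: 18/3 = 6; s3: 13/3 = 13/3.
Smallest ratio is 13/3 in the row of s3, so s3 leaves.

s3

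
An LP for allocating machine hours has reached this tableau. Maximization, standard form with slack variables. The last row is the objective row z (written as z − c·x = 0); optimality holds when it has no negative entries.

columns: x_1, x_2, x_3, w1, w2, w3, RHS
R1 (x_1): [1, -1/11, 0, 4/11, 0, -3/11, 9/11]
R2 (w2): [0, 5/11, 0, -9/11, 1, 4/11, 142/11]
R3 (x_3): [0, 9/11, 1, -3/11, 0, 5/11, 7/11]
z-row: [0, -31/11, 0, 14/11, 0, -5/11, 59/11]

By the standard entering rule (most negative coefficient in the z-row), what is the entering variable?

Negative z-row entries: x_2: -31/11, w3: -5/11.
The most negative is -31/11 in column x_2, so x_2 enters.

x_2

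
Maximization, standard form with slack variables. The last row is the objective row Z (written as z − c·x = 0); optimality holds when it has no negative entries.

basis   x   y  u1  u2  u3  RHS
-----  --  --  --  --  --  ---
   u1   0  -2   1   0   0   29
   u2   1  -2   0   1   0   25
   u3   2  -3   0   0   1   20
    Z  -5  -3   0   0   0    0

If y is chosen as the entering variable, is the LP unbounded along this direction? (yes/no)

Every constraint-row entry in column y is ≤ 0, so increasing y is unbounded.

yes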